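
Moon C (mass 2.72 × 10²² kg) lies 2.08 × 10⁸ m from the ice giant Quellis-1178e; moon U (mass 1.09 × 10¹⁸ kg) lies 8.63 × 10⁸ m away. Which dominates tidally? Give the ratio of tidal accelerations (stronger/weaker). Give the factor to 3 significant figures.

Moon C, by a factor of ≈ 1.78 × 10⁶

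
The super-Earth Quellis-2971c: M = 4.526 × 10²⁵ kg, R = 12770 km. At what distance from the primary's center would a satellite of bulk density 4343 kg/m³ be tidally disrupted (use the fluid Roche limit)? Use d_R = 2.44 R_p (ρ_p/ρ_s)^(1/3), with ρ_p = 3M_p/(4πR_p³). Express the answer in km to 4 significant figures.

33060 km

ρ_p = 3M_p/(4πR_p³) = 3 × (4.526 × 10²⁵) / (4π × (1.277 × 10⁷ m)³) = 5189 kg/m³
d_R = 2.44 × 12770 km × (5189/4343)^(1/3)
    = 33060 km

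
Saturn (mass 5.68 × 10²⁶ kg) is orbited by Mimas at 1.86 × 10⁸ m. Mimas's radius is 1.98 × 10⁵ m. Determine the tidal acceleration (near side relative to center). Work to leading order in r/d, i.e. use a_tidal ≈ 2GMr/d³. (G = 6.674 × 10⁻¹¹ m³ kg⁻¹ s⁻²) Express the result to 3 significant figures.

Differencing GM/(d−r)² and GM/d² to first order in r/d gives 2GMr/d³.
Δa = 2GMr/d³
   = 2 × (6.674 × 10⁻¹¹) × (5.68 × 10²⁶) × (1.98 × 10⁵) / (1.86 × 10⁸)³
   = 2.33 × 10⁻³ m/s²

2.33 × 10⁻³ m/s²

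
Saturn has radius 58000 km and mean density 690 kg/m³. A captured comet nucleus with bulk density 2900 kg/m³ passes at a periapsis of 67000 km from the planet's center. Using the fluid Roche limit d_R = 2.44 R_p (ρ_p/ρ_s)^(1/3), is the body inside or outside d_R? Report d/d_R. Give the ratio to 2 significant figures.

d_R = 2.44 × (58000 km) × (690/2900)^(1/3) = 87690 km
d/d_R = (67000) / (87690) = 0.76
Since d/d_R < 1, the body is inside the Roche limit.

inside; d/d_R ≈ 0.76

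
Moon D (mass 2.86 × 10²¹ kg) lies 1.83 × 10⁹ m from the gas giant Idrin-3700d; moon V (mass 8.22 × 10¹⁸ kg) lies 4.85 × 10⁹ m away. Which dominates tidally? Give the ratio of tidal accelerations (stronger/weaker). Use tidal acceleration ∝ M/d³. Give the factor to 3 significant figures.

Moon D, by a factor of ≈ 6480

Compare M/d³ for the two perturbers:
Moon D: (2.86 × 10²¹) / (1.83 × 10⁹)³ = 4.667 × 10⁻⁷
Moon V: (8.22 × 10¹⁸) / (4.85 × 10⁹)³ = 7.205 × 10⁻¹¹
Ratio (larger/smaller) = 6480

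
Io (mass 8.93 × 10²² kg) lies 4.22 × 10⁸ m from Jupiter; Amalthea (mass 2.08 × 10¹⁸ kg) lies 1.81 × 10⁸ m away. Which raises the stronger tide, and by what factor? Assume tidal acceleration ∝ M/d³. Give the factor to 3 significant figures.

Tidal acceleration ∝ M/d³, so compare M/d³ for each.
Io: (8.93 × 10²²) / (4.22 × 10⁸)³ = 1.188 × 10⁻³
Amalthea: (2.08 × 10¹⁸) / (1.81 × 10⁸)³ = 3.508 × 10⁻⁷
Ratio (larger/smaller) = 3390

Io, by a factor of ≈ 3390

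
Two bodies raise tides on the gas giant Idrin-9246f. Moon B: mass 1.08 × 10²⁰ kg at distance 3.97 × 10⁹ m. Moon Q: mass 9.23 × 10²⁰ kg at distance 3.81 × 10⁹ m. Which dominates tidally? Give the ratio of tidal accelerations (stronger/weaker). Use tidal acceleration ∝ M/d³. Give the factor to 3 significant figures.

Moon Q, by a factor of ≈ 9.67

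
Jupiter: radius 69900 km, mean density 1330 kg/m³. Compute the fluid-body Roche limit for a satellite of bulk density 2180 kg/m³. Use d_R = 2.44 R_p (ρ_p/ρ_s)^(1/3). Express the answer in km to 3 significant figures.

1.45 × 10⁵ km

d_R = 2.44 × 69900 km × (1330/2180)^(1/3)
    = 1.45 × 10⁵ km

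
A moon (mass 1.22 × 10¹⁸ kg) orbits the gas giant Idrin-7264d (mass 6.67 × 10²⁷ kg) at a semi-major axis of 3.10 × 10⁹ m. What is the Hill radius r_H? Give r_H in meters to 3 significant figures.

1.22 × 10⁶ m

r_H ≈ a (m/3M)^(1/3)
    = (3.10 × 10⁹) × (1.22 × 10¹⁸ / (3 × 6.67 × 10²⁷))^(1/3)
    = 1.22 × 10⁶ m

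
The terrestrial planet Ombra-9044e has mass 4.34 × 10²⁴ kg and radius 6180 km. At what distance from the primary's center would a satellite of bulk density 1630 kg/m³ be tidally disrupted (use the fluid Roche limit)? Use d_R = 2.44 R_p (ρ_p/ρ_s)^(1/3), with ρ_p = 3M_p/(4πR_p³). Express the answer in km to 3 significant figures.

21000 km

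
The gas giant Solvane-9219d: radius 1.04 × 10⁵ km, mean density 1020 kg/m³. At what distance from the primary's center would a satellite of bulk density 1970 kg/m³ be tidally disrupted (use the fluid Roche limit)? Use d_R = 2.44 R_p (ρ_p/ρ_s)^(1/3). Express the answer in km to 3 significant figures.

d_R = 2.44 × 1.04 × 10⁵ km × (1020/1970)^(1/3)
    = 2.04 × 10⁵ km

2.04 × 10⁵ km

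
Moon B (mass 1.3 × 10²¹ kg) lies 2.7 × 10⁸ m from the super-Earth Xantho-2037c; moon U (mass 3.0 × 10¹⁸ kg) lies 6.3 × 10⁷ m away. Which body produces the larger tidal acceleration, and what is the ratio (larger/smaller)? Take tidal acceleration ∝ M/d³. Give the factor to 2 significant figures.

Compare M/d³ for the two perturbers:
Moon B: (1.3 × 10²¹) / (2.7 × 10⁸)³ = 6.605 × 10⁻⁵
Moon U: (3.0 × 10¹⁸) / (6.3 × 10⁷)³ = 1.200 × 10⁻⁵
Ratio (larger/smaller) = 5.5

Moon B, by a factor of ≈ 5.5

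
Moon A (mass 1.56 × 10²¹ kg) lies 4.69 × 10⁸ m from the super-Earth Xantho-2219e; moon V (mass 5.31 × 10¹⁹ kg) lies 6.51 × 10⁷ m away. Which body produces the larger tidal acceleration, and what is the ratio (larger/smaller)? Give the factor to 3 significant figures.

Moon V, by a factor of ≈ 12.7

Compare M/d³ for the two perturbers:
Moon A: (1.56 × 10²¹) / (4.69 × 10⁸)³ = 1.512 × 10⁻⁵
Moon V: (5.31 × 10¹⁹) / (6.51 × 10⁷)³ = 1.925 × 10⁻⁴
Ratio (larger/smaller) = 12.7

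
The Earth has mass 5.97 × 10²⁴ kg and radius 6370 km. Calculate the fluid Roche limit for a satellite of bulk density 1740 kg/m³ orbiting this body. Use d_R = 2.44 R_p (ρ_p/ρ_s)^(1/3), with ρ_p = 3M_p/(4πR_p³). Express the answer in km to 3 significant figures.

22800 km

ρ_p = 3M_p/(4πR_p³) = 3 × (5.97 × 10²⁴) / (4π × (6.37 × 10⁶ m)³) = 5510 kg/m³
d_R = 2.44 × 6370 km × (5510/1740)^(1/3)
    = 22800 km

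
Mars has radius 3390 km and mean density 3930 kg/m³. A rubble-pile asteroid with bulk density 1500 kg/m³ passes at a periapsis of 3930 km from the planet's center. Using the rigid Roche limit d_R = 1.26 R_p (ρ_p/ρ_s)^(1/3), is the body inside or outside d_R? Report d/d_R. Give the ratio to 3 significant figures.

inside; d/d_R ≈ 0.667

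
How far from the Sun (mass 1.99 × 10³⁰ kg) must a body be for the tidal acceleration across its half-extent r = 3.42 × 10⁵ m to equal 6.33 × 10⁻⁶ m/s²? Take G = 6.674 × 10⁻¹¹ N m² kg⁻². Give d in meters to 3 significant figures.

2GMr/d³ = a_tidal  ⇒  d = (2GMr / a_tidal)^(1/3)
d = (2 × 6.674×10⁻¹¹ × (1.99 × 10³⁰) × (3.42 × 10⁵) / (6.33 × 10⁻⁶))^(1/3)
  = 2.43 × 10¹⁰ m

2.43 × 10¹⁰ m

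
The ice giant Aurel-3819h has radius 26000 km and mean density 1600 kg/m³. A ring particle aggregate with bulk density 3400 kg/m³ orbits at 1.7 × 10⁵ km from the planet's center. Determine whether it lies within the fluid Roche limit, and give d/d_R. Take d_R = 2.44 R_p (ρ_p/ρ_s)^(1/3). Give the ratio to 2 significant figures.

d_R = 2.44 × (26000 km) × (1600/3400)^(1/3) = 49350 km
d/d_R = (1.7 × 10⁵) / (49350) = 3.4
Since d/d_R > 1, the body is outside the Roche limit.

outside; d/d_R ≈ 3.4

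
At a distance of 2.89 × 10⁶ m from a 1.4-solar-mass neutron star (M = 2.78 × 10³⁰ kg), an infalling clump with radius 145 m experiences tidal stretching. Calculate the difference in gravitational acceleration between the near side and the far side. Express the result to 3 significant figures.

4.46 × 10³ m/s²

a_tidal = 4GMr/d³
        = 4 × (6.674 × 10⁻¹¹) × (2.78 × 10³⁰) × (145) / (2.89 × 10⁶)³
        = 4.46 × 10³ m/s²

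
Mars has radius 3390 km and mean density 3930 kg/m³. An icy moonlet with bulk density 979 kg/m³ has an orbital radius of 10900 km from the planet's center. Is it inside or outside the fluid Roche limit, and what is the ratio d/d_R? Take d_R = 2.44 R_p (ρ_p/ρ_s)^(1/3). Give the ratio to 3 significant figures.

d_R = 2.44 × (3390 km) × (3930/979)^(1/3) = 13150 km
d/d_R = (10900) / (13150) = 0.829
Since d/d_R < 1, the body is inside the Roche limit.

inside; d/d_R ≈ 0.829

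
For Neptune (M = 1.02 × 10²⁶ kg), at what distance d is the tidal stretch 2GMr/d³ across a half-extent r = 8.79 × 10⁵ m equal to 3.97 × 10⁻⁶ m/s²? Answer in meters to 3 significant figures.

1.44 × 10⁹ m

2GMr/d³ = a_tidal  ⇒  d = (2GMr / a_tidal)^(1/3)
d = (2 × 6.674×10⁻¹¹ × (1.02 × 10²⁶) × (8.79 × 10⁵) / (3.97 × 10⁻⁶))^(1/3)
  = 1.44 × 10⁹ m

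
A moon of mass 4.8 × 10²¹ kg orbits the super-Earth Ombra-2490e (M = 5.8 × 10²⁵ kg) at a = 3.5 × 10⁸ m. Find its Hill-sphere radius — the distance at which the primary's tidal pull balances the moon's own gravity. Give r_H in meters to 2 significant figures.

r_H ≈ a (m/3M)^(1/3)
    = (3.5 × 10⁸) × (4.8 × 10²¹ / (3 × 5.8 × 10²⁵))^(1/3)
    = 1.1 × 10⁷ m

1.1 × 10⁷ m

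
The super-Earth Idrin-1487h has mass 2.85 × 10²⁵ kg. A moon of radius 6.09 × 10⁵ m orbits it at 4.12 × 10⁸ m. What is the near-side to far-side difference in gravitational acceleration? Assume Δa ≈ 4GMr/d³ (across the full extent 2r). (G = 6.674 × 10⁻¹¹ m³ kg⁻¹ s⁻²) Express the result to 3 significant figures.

6.63 × 10⁻⁵ m/s²

Differencing GM/(d−r)² and GM/(d+r)² to first order in r/d gives 4GMr/d³.
Δg = 4GMr/d³
   = 4 × (6.674 × 10⁻¹¹) × (2.85 × 10²⁵) × (6.09 × 10⁵) / (4.12 × 10⁸)³
   = 6.63 × 10⁻⁵ m/s²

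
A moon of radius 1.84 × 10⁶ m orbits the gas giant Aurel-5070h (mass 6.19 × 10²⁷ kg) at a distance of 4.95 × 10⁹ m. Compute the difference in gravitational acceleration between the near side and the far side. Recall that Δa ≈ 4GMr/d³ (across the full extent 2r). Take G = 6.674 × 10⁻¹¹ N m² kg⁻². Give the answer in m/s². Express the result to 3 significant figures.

2.51 × 10⁻⁵ m/s²

a_tidal = 4GMr/d³
        = 4 × (6.674 × 10⁻¹¹) × (6.19 × 10²⁷) × (1.84 × 10⁶) / (4.95 × 10⁹)³
        = 2.51 × 10⁻⁵ m/s²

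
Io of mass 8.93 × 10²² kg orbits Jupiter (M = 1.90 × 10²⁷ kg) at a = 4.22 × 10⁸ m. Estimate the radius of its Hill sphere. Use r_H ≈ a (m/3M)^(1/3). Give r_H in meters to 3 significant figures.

r_H ≈ a (m/3M)^(1/3)
    = (4.22 × 10⁸) × (8.93 × 10²² / (3 × 1.90 × 10²⁷))^(1/3)
    = 1.06 × 10⁷ m

1.06 × 10⁷ m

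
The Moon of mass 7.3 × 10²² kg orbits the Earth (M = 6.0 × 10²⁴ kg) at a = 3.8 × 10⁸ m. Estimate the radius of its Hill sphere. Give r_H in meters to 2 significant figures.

6.1 × 10⁷ m

r_H ≈ a (m/3M)^(1/3)
    = (3.8 × 10⁸) × (7.3 × 10²² / (3 × 6.0 × 10²⁴))^(1/3)
    = 6.1 × 10⁷ m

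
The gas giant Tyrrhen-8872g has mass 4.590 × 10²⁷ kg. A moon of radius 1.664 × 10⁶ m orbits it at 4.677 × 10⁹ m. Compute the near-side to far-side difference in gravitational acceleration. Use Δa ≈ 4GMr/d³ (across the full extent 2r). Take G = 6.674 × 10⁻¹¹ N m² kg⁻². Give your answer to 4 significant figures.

1.993 × 10⁻⁵ m/s²

The field gradient is 2GM/d³; across the full diameter 2r the difference is 4GMr/d³.
Δa = 4GMr/d³
   = 4 × (6.674 × 10⁻¹¹) × (4.590 × 10²⁷) × (1.664 × 10⁶) / (4.677 × 10⁹)³
   = 1.993 × 10⁻⁵ m/s²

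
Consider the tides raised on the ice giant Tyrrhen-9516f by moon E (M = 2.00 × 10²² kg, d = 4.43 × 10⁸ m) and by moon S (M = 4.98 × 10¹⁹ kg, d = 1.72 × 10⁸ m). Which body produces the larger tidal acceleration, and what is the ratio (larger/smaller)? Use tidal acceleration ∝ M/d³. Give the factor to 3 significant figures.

Compare M/d³ for the two perturbers:
Moon E: (2.00 × 10²²) / (4.43 × 10⁸)³ = 2.300 × 10⁻⁴
Moon S: (4.98 × 10¹⁹) / (1.72 × 10⁸)³ = 9.787 × 10⁻⁶
Ratio (larger/smaller) = 23.5

Moon E, by a factor of ≈ 23.5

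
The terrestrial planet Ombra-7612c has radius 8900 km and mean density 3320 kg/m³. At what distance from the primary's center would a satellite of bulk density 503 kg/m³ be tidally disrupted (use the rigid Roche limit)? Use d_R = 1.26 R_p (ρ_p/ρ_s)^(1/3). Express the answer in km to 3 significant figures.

d_R = 1.26 × 8900 km × (3320/503)^(1/3)
    = 21000 km

21000 km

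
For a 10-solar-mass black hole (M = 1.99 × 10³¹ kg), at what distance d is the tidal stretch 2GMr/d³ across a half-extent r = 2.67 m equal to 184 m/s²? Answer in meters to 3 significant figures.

3.38 × 10⁶ m

2GMr/d³ = a_tidal  ⇒  d = (2GMr / a_tidal)^(1/3)
d = (2 × 6.674×10⁻¹¹ × (1.99 × 10³¹) × (2.67) / (184))^(1/3)
  = 3.38 × 10⁶ m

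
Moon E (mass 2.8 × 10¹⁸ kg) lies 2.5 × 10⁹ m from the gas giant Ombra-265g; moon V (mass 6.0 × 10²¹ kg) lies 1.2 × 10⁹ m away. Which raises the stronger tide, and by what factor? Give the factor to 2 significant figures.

Moon V, by a factor of ≈ 19000

Tidal stretch scales as M/d³; compute that for each body.
Moon E: (2.8 × 10¹⁸) / (2.5 × 10⁹)³ = 1.792 × 10⁻¹⁰
Moon V: (6.0 × 10²¹) / (1.2 × 10⁹)³ = 3.472 × 10⁻⁶
Ratio (larger/smaller) = 19000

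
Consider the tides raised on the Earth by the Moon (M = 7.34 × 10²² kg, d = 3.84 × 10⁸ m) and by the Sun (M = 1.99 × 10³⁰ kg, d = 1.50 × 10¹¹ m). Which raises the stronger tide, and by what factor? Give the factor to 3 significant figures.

The Moon, by a factor of ≈ 2.20

Tidal stretch scales as M/d³; compute that for each body.
The Moon: (7.34 × 10²²) / (3.84 × 10⁸)³ = 1.296 × 10⁻³
The Sun: (1.99 × 10³⁰) / (1.50 × 10¹¹)³ = 5.896 × 10⁻⁴
Ratio (larger/smaller) = 2.20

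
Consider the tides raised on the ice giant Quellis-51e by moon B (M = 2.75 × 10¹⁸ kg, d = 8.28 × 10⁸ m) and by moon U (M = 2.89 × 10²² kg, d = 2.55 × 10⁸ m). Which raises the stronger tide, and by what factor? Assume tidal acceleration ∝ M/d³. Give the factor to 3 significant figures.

Moon U, by a factor of ≈ 3.60 × 10⁵

Tidal stretch scales as M/d³; compute that for each body.
Moon B: (2.75 × 10¹⁸) / (8.28 × 10⁸)³ = 4.844 × 10⁻⁹
Moon U: (2.89 × 10²²) / (2.55 × 10⁸)³ = 1.743 × 10⁻³
Ratio (larger/smaller) = 3.60 × 10⁵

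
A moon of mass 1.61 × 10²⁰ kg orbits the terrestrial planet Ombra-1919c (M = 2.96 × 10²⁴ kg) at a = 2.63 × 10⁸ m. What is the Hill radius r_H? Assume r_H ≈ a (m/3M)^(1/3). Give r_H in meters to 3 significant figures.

6.91 × 10⁶ m

r_H ≈ a (m/3M)^(1/3)
    = (2.63 × 10⁸) × (1.61 × 10²⁰ / (3 × 2.96 × 10²⁴))^(1/3)
    = 6.91 × 10⁶ m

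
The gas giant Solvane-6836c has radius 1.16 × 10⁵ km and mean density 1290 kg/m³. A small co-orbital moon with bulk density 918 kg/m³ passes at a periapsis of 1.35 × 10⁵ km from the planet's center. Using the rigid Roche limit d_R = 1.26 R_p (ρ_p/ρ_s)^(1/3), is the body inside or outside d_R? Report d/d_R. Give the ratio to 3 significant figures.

d_R = 1.26 × (1.16 × 10⁵ km) × (1290/918)^(1/3) = 1.637 × 10⁵ km
d/d_R = (1.35 × 10⁵) / (1.637 × 10⁵) = 0.825
Since d/d_R < 1, the body is inside the Roche limit.

inside; d/d_R ≈ 0.825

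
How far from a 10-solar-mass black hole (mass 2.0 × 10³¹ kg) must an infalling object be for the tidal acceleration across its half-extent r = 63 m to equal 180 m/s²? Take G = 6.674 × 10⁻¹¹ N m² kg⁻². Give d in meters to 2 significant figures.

9.8 × 10⁶ m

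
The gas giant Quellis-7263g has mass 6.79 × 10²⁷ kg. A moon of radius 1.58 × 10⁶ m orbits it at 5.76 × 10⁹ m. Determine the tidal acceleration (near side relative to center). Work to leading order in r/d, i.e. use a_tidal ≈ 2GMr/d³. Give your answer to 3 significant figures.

7.49 × 10⁻⁶ m/s²

Differencing GM/(d−r)² and GM/d² to first order in r/d gives 2GMr/d³.
Δg = 2GMr/d³
   = 2 × (6.674 × 10⁻¹¹) × (6.79 × 10²⁷) × (1.58 × 10⁶) / (5.76 × 10⁹)³
   = 7.49 × 10⁻⁶ m/s²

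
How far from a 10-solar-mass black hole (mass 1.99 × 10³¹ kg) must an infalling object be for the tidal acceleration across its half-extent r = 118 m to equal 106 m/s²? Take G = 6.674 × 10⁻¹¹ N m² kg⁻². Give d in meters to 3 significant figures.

1.44 × 10⁷ m

2GMr/d³ = a_tidal  ⇒  d = (2GMr / a_tidal)^(1/3)
d = (2 × 6.674×10⁻¹¹ × (1.99 × 10³¹) × (118) / (106))^(1/3)
  = 1.44 × 10⁷ m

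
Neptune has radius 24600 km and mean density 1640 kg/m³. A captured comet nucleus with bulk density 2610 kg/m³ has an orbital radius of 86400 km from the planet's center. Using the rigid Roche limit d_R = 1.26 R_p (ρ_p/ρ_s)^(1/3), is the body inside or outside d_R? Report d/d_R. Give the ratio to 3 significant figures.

outside; d/d_R ≈ 3.25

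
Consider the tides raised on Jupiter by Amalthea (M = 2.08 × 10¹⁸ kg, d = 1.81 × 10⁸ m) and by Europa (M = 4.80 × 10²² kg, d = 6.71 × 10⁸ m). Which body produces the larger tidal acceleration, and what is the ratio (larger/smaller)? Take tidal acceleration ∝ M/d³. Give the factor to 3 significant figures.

Europa, by a factor of ≈ 453

The tide-raising term goes as M/d³ (the gradient of a 1/d² field).
Amalthea: (2.08 × 10¹⁸) / (1.81 × 10⁸)³ = 3.508 × 10⁻⁷
Europa: (4.80 × 10²²) / (6.71 × 10⁸)³ = 1.589 × 10⁻⁴
Ratio (larger/smaller) = 453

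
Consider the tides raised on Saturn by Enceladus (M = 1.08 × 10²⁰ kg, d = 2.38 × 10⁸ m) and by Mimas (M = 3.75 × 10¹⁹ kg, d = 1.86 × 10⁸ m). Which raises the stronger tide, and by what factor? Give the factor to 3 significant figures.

Enceladus, by a factor of ≈ 1.37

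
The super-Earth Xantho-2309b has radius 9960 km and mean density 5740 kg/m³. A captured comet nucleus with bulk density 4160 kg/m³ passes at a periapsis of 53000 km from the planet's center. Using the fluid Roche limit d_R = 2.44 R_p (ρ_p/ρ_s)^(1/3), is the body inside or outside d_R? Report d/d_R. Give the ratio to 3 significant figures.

d_R = 2.44 × (9960 km) × (5740/4160)^(1/3) = 27060 km
d/d_R = (53000) / (27060) = 1.96
Since d/d_R > 1, the body is outside the Roche limit.

outside; d/d_R ≈ 1.96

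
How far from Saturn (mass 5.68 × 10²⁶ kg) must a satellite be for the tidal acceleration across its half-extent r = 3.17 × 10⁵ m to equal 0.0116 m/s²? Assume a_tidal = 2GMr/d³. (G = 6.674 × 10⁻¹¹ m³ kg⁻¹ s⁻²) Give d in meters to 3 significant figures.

2GMr/d³ = a_tidal  ⇒  d = (2GMr / a_tidal)^(1/3)
d = (2 × 6.674×10⁻¹¹ × (5.68 × 10²⁶) × (3.17 × 10⁵) / (0.0116))^(1/3)
  = 1.27 × 10⁸ m

1.27 × 10⁸ m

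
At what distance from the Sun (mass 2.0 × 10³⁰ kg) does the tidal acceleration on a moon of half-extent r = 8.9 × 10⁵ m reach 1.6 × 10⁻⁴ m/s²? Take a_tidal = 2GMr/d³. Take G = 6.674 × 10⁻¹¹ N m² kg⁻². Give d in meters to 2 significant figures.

1.1 × 10¹⁰ m

2GMr/d³ = a_tidal  ⇒  d = (2GMr / a_tidal)^(1/3)
d = (2 × 6.674×10⁻¹¹ × (2.0 × 10³⁰) × (8.9 × 10⁵) / (1.6 × 10⁻⁴))^(1/3)
  = 1.1 × 10¹⁰ m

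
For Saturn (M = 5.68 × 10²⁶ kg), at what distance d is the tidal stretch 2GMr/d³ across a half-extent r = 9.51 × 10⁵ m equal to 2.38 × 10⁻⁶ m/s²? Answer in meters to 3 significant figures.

3.12 × 10⁹ m

2GMr/d³ = a_tidal  ⇒  d = (2GMr / a_tidal)^(1/3)
d = (2 × 6.674×10⁻¹¹ × (5.68 × 10²⁶) × (9.51 × 10⁵) / (2.38 × 10⁻⁶))^(1/3)
  = 3.12 × 10⁹ m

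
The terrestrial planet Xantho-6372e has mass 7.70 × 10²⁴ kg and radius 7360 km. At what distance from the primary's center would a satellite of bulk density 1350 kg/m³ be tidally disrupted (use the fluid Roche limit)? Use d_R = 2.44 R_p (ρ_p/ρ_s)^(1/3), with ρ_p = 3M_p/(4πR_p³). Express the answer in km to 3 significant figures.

ρ_p = 3M_p/(4πR_p³) = 3 × (7.70 × 10²⁴) / (4π × (7.36 × 10⁶ m)³) = 4610 kg/m³
d_R = 2.44 × 7360 km × (4610/1350)^(1/3)
    = 27000 km

27000 km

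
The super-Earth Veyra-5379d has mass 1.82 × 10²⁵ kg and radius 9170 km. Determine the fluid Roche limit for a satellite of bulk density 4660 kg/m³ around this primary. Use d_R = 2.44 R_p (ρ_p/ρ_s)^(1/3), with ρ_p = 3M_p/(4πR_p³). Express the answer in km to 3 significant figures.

23800 km

ρ_p = 3M_p/(4πR_p³) = 3 × (1.82 × 10²⁵) / (4π × (9.17 × 10⁶ m)³) = 5630 kg/m³
d_R = 2.44 × 9170 km × (5630/4660)^(1/3)
    = 23800 km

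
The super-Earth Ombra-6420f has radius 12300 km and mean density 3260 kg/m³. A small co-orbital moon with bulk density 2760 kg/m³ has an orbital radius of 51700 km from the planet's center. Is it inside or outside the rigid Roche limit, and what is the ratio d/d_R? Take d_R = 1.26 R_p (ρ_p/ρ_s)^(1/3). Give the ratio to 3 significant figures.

outside; d/d_R ≈ 3.16

d_R = 1.26 × (12300 km) × (3260/2760)^(1/3) = 16380 km
d/d_R = (51700) / (16380) = 3.16
Since d/d_R > 1, the body is outside the Roche limit.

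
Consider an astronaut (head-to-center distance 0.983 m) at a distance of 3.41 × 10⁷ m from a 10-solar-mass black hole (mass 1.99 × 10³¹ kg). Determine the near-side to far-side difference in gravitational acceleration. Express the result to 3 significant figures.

Δg = 4GMr/d³
   = 4 × (6.674 × 10⁻¹¹) × (1.99 × 10³¹) × (0.983) / (3.41 × 10⁷)³
   = 1.32 × 10⁻¹ m/s²

1.32 × 10⁻¹ m/s²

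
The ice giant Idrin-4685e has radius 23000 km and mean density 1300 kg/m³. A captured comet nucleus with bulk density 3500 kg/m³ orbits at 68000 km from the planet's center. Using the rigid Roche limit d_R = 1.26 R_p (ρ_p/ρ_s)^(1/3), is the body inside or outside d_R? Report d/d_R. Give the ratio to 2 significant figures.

outside; d/d_R ≈ 3.3

d_R = 1.26 × (23000 km) × (1300/3500)^(1/3) = 20830 km
d/d_R = (68000) / (20830) = 3.3
Since d/d_R > 1, the body is outside the Roche limit.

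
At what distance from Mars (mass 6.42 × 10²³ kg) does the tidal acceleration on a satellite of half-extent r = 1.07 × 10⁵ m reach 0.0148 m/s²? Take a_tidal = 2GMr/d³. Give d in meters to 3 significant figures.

8.52 × 10⁶ m

2GMr/d³ = a_tidal  ⇒  d = (2GMr / a_tidal)^(1/3)
d = (2 × 6.674×10⁻¹¹ × (6.42 × 10²³) × (1.07 × 10⁵) / (0.0148))^(1/3)
  = 8.52 × 10⁶ m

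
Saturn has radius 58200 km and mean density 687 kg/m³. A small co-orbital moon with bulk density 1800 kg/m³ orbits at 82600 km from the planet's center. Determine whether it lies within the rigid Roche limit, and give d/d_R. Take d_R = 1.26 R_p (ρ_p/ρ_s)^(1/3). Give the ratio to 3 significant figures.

d_R = 1.26 × (58200 km) × (687/1800)^(1/3) = 53190 km
d/d_R = (82600) / (53190) = 1.55
Since d/d_R > 1, the body is outside the Roche limit.

outside; d/d_R ≈ 1.55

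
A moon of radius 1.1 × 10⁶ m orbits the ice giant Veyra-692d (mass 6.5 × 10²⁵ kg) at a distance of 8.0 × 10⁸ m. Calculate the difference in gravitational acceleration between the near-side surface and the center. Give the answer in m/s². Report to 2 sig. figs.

1.9 × 10⁻⁵ m/s²

a_tidal = 2GMr/d³
        = 2 × (6.674 × 10⁻¹¹) × (6.5 × 10²⁵) × (1.1 × 10⁶) / (8.0 × 10⁸)³
        = 1.9 × 10⁻⁵ m/s²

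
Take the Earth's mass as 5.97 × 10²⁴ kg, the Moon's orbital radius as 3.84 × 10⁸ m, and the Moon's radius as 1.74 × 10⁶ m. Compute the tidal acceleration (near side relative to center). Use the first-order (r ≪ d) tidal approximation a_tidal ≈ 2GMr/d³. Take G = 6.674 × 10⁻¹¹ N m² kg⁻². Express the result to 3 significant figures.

2.45 × 10⁻⁵ m/s²

Δg = 2GMr/d³
   = 2 × (6.674 × 10⁻¹¹) × (5.97 × 10²⁴) × (1.74 × 10⁶) / (3.84 × 10⁸)³
   = 2.45 × 10⁻⁵ m/s²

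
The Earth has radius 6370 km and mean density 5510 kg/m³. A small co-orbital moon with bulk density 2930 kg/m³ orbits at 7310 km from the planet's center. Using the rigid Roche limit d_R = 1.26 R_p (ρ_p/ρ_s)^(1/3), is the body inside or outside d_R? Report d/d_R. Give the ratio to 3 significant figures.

d_R = 1.26 × (6370 km) × (5510/2930)^(1/3) = 9907 km
d/d_R = (7310) / (9907) = 0.738
Since d/d_R < 1, the body is inside the Roche limit.

inside; d/d_R ≈ 0.738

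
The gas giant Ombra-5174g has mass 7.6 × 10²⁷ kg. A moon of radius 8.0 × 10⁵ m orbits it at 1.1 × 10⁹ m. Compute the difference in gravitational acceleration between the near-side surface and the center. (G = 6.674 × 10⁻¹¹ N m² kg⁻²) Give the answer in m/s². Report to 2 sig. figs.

6.1 × 10⁻⁴ m/s²

The tidal stretch is the gradient of GM/d² times the body's extent r, hence the 1/d³ dependence.
Δg = 2GMr/d³
   = 2 × (6.674 × 10⁻¹¹) × (7.6 × 10²⁷) × (8.0 × 10⁵) / (1.1 × 10⁹)³
   = 6.1 × 10⁻⁴ m/s²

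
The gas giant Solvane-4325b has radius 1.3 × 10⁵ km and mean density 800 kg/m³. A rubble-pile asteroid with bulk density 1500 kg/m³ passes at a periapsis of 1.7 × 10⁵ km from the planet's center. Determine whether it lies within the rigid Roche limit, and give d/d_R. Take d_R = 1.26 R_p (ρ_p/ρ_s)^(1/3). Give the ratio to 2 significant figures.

outside; d/d_R ≈ 1.3

d_R = 1.26 × (1.3 × 10⁵ km) × (800/1500)^(1/3) = 1.328 × 10⁵ km
d/d_R = (1.7 × 10⁵) / (1.328 × 10⁵) = 1.3
Since d/d_R > 1, the body is outside the Roche limit.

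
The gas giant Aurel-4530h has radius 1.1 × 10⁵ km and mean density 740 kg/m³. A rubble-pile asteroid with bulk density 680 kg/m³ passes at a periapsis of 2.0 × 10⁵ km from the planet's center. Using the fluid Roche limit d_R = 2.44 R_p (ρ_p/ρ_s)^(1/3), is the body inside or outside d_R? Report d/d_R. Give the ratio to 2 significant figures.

inside; d/d_R ≈ 0.72

d_R = 2.44 × (1.1 × 10⁵ km) × (740/680)^(1/3) = 2.761 × 10⁵ km
d/d_R = (2.0 × 10⁵) / (2.761 × 10⁵) = 0.72
Since d/d_R < 1, the body is inside the Roche limit.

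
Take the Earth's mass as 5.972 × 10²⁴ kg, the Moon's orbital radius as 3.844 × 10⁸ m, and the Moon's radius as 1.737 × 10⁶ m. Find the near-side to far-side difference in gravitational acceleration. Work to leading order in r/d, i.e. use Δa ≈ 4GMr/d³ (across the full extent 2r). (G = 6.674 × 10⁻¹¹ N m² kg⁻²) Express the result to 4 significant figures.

4.875 × 10⁻⁵ m/s²

a_tidal = 4GMr/d³
        = 4 × (6.674 × 10⁻¹¹) × (5.972 × 10²⁴) × (1.737 × 10⁶) / (3.844 × 10⁸)³
        = 4.875 × 10⁻⁵ m/s²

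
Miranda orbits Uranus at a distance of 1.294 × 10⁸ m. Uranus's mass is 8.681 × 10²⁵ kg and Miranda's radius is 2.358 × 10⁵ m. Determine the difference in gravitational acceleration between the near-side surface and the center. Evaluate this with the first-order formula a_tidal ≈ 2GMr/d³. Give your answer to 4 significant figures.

Δg = 2GMr/d³
   = 2 × (6.674 × 10⁻¹¹) × (8.681 × 10²⁵) × (2.358 × 10⁵) / (1.294 × 10⁸)³
   = 1.261 × 10⁻³ m/s²

1.261 × 10⁻³ m/s²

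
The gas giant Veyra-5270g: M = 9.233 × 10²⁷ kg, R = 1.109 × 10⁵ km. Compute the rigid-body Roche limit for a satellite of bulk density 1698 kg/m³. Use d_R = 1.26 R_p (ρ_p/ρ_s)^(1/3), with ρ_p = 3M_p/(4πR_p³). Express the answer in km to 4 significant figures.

1.374 × 10⁵ km

ρ_p = 3M_p/(4πR_p³) = 3 × (9.233 × 10²⁷) / (4π × (1.109 × 10⁸ m)³) = 1616 kg/m³
d_R = 1.26 × 1.109 × 10⁵ km × (1616/1698)^(1/3)
    = 1.374 × 10⁵ km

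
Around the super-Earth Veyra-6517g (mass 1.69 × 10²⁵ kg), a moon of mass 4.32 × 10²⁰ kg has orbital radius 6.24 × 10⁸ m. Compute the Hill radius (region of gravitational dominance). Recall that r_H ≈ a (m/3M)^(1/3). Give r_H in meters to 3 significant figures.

r_H ≈ a (m/3M)^(1/3)
    = (6.24 × 10⁸) × (4.32 × 10²⁰ / (3 × 1.69 × 10²⁵))^(1/3)
    = 1.27 × 10⁷ m

1.27 × 10⁷ m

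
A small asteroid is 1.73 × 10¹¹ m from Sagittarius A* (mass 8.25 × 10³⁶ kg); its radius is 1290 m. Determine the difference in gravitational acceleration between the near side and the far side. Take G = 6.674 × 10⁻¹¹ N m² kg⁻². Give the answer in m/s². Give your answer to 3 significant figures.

5.49 × 10⁻⁴ m/s²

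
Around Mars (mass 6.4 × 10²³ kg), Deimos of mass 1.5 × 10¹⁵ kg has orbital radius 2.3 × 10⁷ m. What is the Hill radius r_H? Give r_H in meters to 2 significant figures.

r_H ≈ a (m/3M)^(1/3)
    = (2.3 × 10⁷) × (1.5 × 10¹⁵ / (3 × 6.4 × 10²³))^(1/3)
    = 2.1 × 10⁴ m

2.1 × 10⁴ m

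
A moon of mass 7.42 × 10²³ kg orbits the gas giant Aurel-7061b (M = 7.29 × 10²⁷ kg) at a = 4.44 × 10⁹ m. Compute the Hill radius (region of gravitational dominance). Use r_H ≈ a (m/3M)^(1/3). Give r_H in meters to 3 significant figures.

r_H ≈ a (m/3M)^(1/3)
    = (4.44 × 10⁹) × (7.42 × 10²³ / (3 × 7.29 × 10²⁷))^(1/3)
    = 1.44 × 10⁸ m

1.44 × 10⁸ m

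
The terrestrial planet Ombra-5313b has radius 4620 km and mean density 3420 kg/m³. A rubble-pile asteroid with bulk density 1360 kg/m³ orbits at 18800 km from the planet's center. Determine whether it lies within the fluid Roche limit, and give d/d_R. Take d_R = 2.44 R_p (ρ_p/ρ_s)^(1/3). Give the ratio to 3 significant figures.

d_R = 2.44 × (4620 km) × (3420/1360)^(1/3) = 15330 km
d/d_R = (18800) / (15330) = 1.23
Since d/d_R > 1, the body is outside the Roche limit.

outside; d/d_R ≈ 1.23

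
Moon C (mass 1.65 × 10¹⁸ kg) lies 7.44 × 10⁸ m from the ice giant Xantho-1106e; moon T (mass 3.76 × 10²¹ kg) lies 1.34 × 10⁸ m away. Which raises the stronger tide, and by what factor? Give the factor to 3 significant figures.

The tide-raising term goes as M/d³ (the gradient of a 1/d² field).
Moon C: (1.65 × 10¹⁸) / (7.44 × 10⁸)³ = 4.006 × 10⁻⁹
Moon T: (3.76 × 10²¹) / (1.34 × 10⁸)³ = 1.563 × 10⁻³
Ratio (larger/smaller) = 3.90 × 10⁵

Moon T, by a factor of ≈ 3.90 × 10⁵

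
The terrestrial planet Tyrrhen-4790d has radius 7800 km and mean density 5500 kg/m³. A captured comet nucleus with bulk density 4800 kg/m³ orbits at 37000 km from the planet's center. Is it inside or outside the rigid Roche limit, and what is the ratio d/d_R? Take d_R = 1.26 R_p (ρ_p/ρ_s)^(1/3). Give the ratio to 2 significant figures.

outside; d/d_R ≈ 3.6

d_R = 1.26 × (7800 km) × (5500/4800)^(1/3) = 10280 km
d/d_R = (37000) / (10280) = 3.6
Since d/d_R > 1, the body is outside the Roche limit.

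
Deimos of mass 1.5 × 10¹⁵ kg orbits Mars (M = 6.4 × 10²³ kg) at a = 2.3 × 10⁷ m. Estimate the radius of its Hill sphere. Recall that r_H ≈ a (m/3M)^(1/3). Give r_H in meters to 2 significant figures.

r_H ≈ a (m/3M)^(1/3)
    = (2.3 × 10⁷) × (1.5 × 10¹⁵ / (3 × 6.4 × 10²³))^(1/3)
    = 2.1 × 10⁴ m

2.1 × 10⁴ m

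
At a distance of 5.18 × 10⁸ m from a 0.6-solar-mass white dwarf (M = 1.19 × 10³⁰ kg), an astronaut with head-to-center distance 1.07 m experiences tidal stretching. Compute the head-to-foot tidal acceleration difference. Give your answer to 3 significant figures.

2.45 × 10⁻⁶ m/s²

a_tidal = 4GMr/d³
        = 4 × (6.674 × 10⁻¹¹) × (1.19 × 10³⁰) × (1.07) / (5.18 × 10⁸)³
        = 2.45 × 10⁻⁶ m/s²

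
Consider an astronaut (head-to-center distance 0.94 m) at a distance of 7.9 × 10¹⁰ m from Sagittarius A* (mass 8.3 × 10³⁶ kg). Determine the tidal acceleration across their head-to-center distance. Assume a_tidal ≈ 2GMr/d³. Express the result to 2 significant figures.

Δg = 2GMr/d³
   = 2 × (6.674 × 10⁻¹¹) × (8.3 × 10³⁶) × (0.94) / (7.9 × 10¹⁰)³
   = 2.1 × 10⁻⁶ m/s²

2.1 × 10⁻⁶ m/s²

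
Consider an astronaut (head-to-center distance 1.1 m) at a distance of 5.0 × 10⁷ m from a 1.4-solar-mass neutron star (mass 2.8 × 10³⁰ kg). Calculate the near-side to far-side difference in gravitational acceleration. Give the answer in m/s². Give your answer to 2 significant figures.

Δg = 4GMr/d³
   = 4 × (6.674 × 10⁻¹¹) × (2.8 × 10³⁰) × (1.1) / (5.0 × 10⁷)³
   = 6.6 × 10⁻³ m/s²

6.6 × 10⁻³ m/s²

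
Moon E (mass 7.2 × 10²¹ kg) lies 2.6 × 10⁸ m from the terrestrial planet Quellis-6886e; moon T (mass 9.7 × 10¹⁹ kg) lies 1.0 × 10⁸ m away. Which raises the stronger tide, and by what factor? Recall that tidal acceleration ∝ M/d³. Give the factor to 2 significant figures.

Tidal stretch scales as M/d³; compute that for each body.
Moon E: (7.2 × 10²¹) / (2.6 × 10⁸)³ = 4.096 × 10⁻⁴
Moon T: (9.7 × 10¹⁹) / (1.0 × 10⁸)³ = 9.700 × 10⁻⁵
Ratio (larger/smaller) = 4.2

Moon E, by a factor of ≈ 4.2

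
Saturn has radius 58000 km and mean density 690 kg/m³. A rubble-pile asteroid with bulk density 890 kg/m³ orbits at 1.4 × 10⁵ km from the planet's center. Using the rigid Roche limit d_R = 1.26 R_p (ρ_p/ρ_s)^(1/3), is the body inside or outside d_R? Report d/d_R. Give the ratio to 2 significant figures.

outside; d/d_R ≈ 2.1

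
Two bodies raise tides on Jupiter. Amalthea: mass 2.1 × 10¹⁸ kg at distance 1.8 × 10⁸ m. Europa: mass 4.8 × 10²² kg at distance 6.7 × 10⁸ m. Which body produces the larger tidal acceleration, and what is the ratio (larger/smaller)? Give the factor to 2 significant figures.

Europa, by a factor of ≈ 440

The tide-raising term goes as M/d³ (the gradient of a 1/d² field).
Amalthea: (2.1 × 10¹⁸) / (1.8 × 10⁸)³ = 3.601 × 10⁻⁷
Europa: (4.8 × 10²²) / (6.7 × 10⁸)³ = 1.596 × 10⁻⁴
Ratio (larger/smaller) = 440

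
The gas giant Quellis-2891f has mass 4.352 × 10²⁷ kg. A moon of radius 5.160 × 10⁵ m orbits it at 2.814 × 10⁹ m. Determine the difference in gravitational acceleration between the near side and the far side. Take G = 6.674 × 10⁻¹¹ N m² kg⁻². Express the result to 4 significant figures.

2.690 × 10⁻⁵ m/s²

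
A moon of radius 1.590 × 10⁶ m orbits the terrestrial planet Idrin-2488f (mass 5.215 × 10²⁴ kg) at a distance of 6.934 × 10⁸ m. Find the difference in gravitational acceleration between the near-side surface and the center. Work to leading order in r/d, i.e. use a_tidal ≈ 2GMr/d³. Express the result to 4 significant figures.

3.320 × 10⁻⁶ m/s²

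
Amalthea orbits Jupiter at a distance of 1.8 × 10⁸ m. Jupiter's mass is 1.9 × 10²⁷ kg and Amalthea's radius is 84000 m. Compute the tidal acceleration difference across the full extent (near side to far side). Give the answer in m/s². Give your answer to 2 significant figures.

7.3 × 10⁻³ m/s²

Δg = 4GMr/d³
   = 4 × (6.674 × 10⁻¹¹) × (1.9 × 10²⁷) × (84000) / (1.8 × 10⁸)³
   = 7.3 × 10⁻³ m/s²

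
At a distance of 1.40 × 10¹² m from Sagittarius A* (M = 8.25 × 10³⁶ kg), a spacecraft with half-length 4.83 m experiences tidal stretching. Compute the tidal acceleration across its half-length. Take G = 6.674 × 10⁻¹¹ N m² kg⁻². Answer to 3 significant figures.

1.94 × 10⁻⁹ m/s²

Δa = 2GMr/d³
   = 2 × (6.674 × 10⁻¹¹) × (8.25 × 10³⁶) × (4.83) / (1.40 × 10¹²)³
   = 1.94 × 10⁻⁹ m/s²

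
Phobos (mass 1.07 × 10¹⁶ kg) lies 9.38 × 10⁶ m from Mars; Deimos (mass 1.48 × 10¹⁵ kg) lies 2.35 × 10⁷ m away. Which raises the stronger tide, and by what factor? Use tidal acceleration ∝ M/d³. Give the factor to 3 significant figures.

Tidal stretch scales as M/d³; compute that for each body.
Phobos: (1.07 × 10¹⁶) / (9.38 × 10⁶)³ = 1.297 × 10⁻⁵
Deimos: (1.48 × 10¹⁵) / (2.35 × 10⁷)³ = 1.140 × 10⁻⁷
Ratio (larger/smaller) = 114

Phobos, by a factor of ≈ 114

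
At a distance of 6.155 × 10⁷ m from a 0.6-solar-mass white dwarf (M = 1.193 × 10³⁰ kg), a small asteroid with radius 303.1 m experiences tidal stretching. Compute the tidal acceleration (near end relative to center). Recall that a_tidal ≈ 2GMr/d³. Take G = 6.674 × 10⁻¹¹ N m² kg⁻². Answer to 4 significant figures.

2.070 × 10⁻¹ m/s²

Δa = 2GMr/d³
   = 2 × (6.674 × 10⁻¹¹) × (1.193 × 10³⁰) × (303.1) / (6.155 × 10⁷)³
   = 2.070 × 10⁻¹ m/s²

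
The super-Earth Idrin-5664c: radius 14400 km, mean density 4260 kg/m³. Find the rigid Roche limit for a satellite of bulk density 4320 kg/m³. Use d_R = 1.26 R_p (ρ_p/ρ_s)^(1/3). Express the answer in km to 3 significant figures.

18100 km

d_R = 1.26 × 14400 km × (4260/4320)^(1/3)
    = 18100 km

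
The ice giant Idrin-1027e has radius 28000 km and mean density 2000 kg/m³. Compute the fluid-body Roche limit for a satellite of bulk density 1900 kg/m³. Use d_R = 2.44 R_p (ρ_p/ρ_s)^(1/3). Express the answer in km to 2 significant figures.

69000 km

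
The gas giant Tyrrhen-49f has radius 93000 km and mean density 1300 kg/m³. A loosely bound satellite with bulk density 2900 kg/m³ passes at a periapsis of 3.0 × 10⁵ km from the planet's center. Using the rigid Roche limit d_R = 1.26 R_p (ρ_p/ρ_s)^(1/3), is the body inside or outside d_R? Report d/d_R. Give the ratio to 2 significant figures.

outside; d/d_R ≈ 3.3

d_R = 1.26 × (93000 km) × (1300/2900)^(1/3) = 89680 km
d/d_R = (3.0 × 10⁵) / (89680) = 3.3
Since d/d_R > 1, the body is outside the Roche limit.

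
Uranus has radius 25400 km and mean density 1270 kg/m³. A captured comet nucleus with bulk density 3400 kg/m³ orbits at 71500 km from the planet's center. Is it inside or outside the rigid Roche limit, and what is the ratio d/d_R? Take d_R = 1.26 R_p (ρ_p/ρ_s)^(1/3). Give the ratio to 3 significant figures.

d_R = 1.26 × (25400 km) × (1270/3400)^(1/3) = 23050 km
d/d_R = (71500) / (23050) = 3.10
Since d/d_R > 1, the body is outside the Roche limit.

outside; d/d_R ≈ 3.10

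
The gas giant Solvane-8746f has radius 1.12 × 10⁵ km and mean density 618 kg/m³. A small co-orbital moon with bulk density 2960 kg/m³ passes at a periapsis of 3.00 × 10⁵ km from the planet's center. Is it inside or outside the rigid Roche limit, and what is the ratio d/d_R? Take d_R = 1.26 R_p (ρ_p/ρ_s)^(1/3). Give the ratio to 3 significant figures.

d_R = 1.26 × (1.12 × 10⁵ km) × (618/2960)^(1/3) = 83720 km
d/d_R = (3.00 × 10⁵) / (83720) = 3.58
Since d/d_R > 1, the body is outside the Roche limit.

outside; d/d_R ≈ 3.58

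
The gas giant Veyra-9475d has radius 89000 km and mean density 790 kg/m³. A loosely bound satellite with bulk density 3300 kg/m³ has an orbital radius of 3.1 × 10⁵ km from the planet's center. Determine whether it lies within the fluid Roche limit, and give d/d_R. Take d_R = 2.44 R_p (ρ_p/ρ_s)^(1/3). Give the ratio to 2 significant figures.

d_R = 2.44 × (89000 km) × (790/3300)^(1/3) = 1.348 × 10⁵ km
d/d_R = (3.1 × 10⁵) / (1.348 × 10⁵) = 2.3
Since d/d_R > 1, the body is outside the Roche limit.

outside; d/d_R ≈ 2.3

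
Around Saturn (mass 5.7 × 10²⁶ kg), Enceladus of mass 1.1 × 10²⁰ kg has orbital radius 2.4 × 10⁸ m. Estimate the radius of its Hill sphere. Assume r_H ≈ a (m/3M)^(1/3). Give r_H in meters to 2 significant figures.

r_H ≈ a (m/3M)^(1/3)
    = (2.4 × 10⁸) × (1.1 × 10²⁰ / (3 × 5.7 × 10²⁶))^(1/3)
    = 9.6 × 10⁵ m

9.6 × 10⁵ m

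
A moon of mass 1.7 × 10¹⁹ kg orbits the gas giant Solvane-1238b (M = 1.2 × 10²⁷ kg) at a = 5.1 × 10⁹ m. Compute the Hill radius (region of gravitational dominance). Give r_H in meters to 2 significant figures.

8.6 × 10⁶ m

r_H ≈ a (m/3M)^(1/3)
    = (5.1 × 10⁹) × (1.7 × 10¹⁹ / (3 × 1.2 × 10²⁷))^(1/3)
    = 8.6 × 10⁶ m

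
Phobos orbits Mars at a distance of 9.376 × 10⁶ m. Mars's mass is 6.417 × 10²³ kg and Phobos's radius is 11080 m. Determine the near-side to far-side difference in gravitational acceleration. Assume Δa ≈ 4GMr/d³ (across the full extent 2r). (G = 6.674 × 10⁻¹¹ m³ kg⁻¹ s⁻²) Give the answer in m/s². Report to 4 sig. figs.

a_tidal = 4GMr/d³
        = 4 × (6.674 × 10⁻¹¹) × (6.417 × 10²³) × (11080) / (9.376 × 10⁶)³
        = 2.303 × 10⁻³ m/s²

2.303 × 10⁻³ m/s²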